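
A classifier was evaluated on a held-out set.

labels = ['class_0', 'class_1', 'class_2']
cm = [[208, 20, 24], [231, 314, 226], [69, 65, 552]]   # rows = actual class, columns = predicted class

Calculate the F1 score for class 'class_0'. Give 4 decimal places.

One-vs-rest for 'class_0': TP = diagonal; FP = other classes predicted 'class_0'; FN = 'class_0' predicted as other.
F1 score = 2·TP/(2·TP+FP+FN).
class_0: TP=208, FP=231+69=300, FN=20+24=44 → 416/760 = 0.54737

0.5474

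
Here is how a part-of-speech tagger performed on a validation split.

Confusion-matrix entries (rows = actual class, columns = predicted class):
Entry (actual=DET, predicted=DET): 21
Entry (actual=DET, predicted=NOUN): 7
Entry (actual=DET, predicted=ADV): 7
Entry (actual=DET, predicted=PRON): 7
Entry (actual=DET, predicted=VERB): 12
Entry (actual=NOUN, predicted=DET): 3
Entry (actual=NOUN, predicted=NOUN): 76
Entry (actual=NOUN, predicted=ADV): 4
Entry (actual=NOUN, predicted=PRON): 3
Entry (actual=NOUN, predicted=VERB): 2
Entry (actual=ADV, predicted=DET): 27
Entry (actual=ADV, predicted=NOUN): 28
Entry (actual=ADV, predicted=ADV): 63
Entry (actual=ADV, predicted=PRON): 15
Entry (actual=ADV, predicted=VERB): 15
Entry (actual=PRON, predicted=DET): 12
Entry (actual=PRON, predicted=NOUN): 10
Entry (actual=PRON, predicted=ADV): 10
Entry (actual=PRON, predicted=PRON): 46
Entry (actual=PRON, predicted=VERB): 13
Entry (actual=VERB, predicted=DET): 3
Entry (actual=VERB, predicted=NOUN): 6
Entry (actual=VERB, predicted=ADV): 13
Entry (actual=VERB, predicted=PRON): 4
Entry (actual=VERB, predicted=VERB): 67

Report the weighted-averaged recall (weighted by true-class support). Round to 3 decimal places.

Per-class recall (TP/(TP+FN)):
  DET: TP=21, FN=7+7+7+12=33 → 21/54 = 0.3889
  NOUN: TP=76, FN=3+4+3+2=12 → 76/88 = 0.8636
  ADV: TP=63, FN=27+28+15+15=85 → 63/148 = 0.4257
  PRON: TP=46, FN=12+10+10+13=45 → 46/91 = 0.5055
  VERB: TP=67, FN=3+6+13+4=26 → 67/93 = 0.7204
Weighted-recall = Σ (supportᵢ/N)·recallᵢ with N=474: (54/474)·0.3889 + (88/474)·0.8636 + (148/474)·0.4257 + (91/474)·0.5055 + (93/474)·0.7204 = 0.576

0.576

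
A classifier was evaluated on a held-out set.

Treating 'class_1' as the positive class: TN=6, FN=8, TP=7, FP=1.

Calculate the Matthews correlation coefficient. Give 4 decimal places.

0.3135

MCC = (TP·TN − FP·FN) / √((TP+FP)(TP+FN)(TN+FP)(TN+FN))
Numerator = 7·6 − 1·8 = 34
Denominator = √(8·15·7·14) = √11760 = 108.4435
MCC = 34 / 108.4435 = 0.3135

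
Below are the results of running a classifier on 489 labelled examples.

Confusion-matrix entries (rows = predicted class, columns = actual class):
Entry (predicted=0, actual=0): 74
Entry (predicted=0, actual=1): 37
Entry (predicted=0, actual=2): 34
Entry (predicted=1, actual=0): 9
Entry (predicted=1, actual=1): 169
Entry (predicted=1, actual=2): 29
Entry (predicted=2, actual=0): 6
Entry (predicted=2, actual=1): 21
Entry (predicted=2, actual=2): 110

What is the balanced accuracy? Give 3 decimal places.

0.737

Balanced accuracy = mean of per-class recall.
  0: recall = 74/89 = 0.8315
  1: recall = 169/227 = 0.7445
  2: recall = 110/173 = 0.6358
Mean = (0.8315 + 0.7445 + 0.6358) / 3 = 0.737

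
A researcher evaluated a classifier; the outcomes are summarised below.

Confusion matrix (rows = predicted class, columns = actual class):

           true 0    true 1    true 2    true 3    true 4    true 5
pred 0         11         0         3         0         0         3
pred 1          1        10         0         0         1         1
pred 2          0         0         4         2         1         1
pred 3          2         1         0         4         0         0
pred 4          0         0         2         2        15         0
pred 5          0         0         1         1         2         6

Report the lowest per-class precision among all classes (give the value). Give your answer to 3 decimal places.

0.500

Per-class precision (TP/(TP+FP)):
  0: TP=11, FP=0+3+0+0+3=6 → 11/17 = 0.6471
  1: TP=10, FP=1+0+0+1+1=3 → 10/13 = 0.7692
  2: TP=4, FP=0+0+2+1+1=4 → 4/8 = 0.5000
  3: TP=4, FP=2+1+0+0+0=3 → 4/7 = 0.5714
  4: TP=15, FP=0+0+2+2+0=4 → 15/19 = 0.7895
  5: TP=6, FP=0+0+1+1+2=4 → 6/10 = 0.6000
Lowest is class '2' with precision = 0.500.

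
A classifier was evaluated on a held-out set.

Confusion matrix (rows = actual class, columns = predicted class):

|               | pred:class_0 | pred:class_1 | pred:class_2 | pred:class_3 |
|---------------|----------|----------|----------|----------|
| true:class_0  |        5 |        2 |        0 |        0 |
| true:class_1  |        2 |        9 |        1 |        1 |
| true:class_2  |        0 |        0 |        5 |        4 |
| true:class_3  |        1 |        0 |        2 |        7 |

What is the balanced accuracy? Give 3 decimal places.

0.666

Balanced accuracy = mean of per-class recall.
  class_0: recall = 5/7 = 0.7143
  class_1: recall = 9/13 = 0.6923
  class_2: recall = 5/9 = 0.5556
  class_3: recall = 7/10 = 0.7000
Mean = (0.7143 + 0.6923 + 0.5556 + 0.7000) / 4 = 0.666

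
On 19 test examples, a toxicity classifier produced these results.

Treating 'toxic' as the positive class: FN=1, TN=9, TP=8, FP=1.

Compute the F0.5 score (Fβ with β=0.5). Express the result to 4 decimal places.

Fβ = (1+β²)·TP / ((1+β²)·TP + β²·FN + FP), with β²=1/4
= 1.25·8 / (1.25·8 + 0.25·1 + 1) = 0.8889

0.8889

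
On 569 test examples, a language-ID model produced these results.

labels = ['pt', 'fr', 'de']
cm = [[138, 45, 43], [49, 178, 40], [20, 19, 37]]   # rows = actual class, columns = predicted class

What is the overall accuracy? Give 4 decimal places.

0.6204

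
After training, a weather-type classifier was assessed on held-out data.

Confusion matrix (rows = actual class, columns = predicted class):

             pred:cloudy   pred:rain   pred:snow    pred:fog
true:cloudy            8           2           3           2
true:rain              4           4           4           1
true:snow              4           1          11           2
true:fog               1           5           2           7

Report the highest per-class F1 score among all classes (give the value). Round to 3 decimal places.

Per-class F1 score (2·TP/(2·TP+FP+FN)):
  cloudy: TP=8, FP=4+4+1=9, FN=2+3+2=7 → 16/32 = 0.5000
  rain: TP=4, FP=2+1+5=8, FN=4+4+1=9 → 8/25 = 0.3200
  snow: TP=11, FP=3+4+2=9, FN=4+1+2=7 → 22/38 = 0.5789
  fog: TP=7, FP=2+1+2=5, FN=1+5+2=8 → 14/27 = 0.5185
Highest is class 'snow' with F1 score = 0.579.

0.579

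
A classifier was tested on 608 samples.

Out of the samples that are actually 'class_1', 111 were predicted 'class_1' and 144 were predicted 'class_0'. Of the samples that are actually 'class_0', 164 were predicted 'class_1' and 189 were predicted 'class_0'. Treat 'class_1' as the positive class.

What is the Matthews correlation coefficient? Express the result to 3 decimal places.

MCC = (TP·TN − FP·FN) / √((TP+FP)(TP+FN)(TN+FP)(TN+FN))
Numerator = 111·189 − 164·144 = -2637
Denominator = √(275·255·353·333) = √8243123625 = 90791.6495
MCC = -2637 / 90791.6495 = -0.029

-0.029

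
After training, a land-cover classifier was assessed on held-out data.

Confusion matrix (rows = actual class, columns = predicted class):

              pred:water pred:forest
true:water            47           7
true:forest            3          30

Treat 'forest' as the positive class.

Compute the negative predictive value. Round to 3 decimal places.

0.940

NPV = TN/(TN+FN) = 47/(47+3) = 0.940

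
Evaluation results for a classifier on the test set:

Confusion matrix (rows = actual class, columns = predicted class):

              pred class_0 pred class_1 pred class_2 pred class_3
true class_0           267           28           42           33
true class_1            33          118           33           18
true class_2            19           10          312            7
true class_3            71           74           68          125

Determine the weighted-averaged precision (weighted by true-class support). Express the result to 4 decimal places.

Per-class precision (TP/(TP+FP)):
  class_0: TP=267, FP=33+19+71=123 → 267/390 = 0.68462
  class_1: TP=118, FP=28+10+74=112 → 118/230 = 0.51304
  class_2: TP=312, FP=42+33+68=143 → 312/455 = 0.68571
  class_3: TP=125, FP=33+18+7=58 → 125/183 = 0.68306
Weighted-precision = Σ (supportᵢ/N)·precisionᵢ with N=1258: (370/1258)·0.68462 + (202/1258)·0.51304 + (348/1258)·0.68571 + (338/1258)·0.68306 = 0.6570

0.6570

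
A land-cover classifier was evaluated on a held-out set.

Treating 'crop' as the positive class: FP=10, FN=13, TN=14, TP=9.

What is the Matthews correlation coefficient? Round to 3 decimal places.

MCC = (TP·TN − FP·FN) / √((TP+FP)(TP+FN)(TN+FP)(TN+FN))
Numerator = 9·14 − 10·13 = -4
Denominator = √(19·22·24·27) = √270864 = 520.4460
MCC = -4 / 520.4460 = -0.008

-0.008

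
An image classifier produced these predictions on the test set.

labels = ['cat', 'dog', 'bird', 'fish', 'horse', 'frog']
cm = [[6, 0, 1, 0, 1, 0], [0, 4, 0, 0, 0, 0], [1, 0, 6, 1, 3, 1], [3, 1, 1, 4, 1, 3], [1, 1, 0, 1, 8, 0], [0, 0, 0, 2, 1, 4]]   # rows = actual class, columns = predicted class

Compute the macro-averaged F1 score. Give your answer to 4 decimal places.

0.5976

Per-class F1 score (2·TP/(2·TP+FP+FN)):
  cat: TP=6, FP=0+1+3+1+0=5, FN=0+1+0+1+0=2 → 12/19 = 0.63158
  dog: TP=4, FP=0+0+1+1+0=2, FN=0+0+0+0+0=0 → 8/10 = 0.80000
  bird: TP=6, FP=1+0+1+0+0=2, FN=1+0+1+3+1=6 → 12/20 = 0.60000
  fish: TP=4, FP=0+0+1+1+2=4, FN=3+1+1+1+3=9 → 8/21 = 0.38095
  horse: TP=8, FP=1+0+3+1+1=6, FN=1+1+0+1+0=3 → 16/25 = 0.64000
  frog: TP=4, FP=0+0+1+3+0=4, FN=0+0+0+2+1=3 → 8/15 = 0.53333
Macro-F1 score = mean = (0.63158 + 0.80000 + 0.60000 + 0.38095 + 0.64000 + 0.53333) / 6 = 0.5976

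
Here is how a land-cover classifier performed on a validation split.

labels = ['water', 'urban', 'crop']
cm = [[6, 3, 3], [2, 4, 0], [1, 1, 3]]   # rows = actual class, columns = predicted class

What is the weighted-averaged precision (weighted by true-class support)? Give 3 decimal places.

0.587

Per-class precision (TP/(TP+FP)):
  water: TP=6, FP=2+1=3 → 6/9 = 0.6667
  urban: TP=4, FP=3+1=4 → 4/8 = 0.5000
  crop: TP=3, FP=3+0=3 → 3/6 = 0.5000
Weighted-precision = Σ (supportᵢ/N)·precisionᵢ with N=23: (12/23)·0.6667 + (6/23)·0.5000 + (5/23)·0.5000 = 0.587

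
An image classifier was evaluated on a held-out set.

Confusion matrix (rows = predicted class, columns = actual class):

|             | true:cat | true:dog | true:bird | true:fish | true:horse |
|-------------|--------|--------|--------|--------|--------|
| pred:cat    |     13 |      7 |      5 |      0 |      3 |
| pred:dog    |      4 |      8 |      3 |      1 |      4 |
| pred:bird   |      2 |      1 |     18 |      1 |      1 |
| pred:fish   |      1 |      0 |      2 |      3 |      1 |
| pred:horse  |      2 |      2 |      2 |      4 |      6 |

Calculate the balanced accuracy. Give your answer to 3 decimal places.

Balanced accuracy = mean of per-class recall.
  cat: recall = 13/22 = 0.5909
  dog: recall = 8/18 = 0.4444
  bird: recall = 18/30 = 0.6000
  fish: recall = 3/9 = 0.3333
  horse: recall = 6/15 = 0.4000
Mean = (0.5909 + 0.4444 + 0.6000 + 0.3333 + 0.4000) / 5 = 0.474

0.474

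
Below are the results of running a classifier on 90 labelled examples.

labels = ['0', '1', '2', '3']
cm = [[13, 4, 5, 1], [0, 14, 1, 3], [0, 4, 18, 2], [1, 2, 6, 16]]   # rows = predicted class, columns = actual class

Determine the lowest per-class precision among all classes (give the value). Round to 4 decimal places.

0.5652

Per-class precision (TP/(TP+FP)):
  0: TP=13, FP=4+5+1=10 → 13/23 = 0.56522
  1: TP=14, FP=0+1+3=4 → 14/18 = 0.77778
  2: TP=18, FP=0+4+2=6 → 18/24 = 0.75000
  3: TP=16, FP=1+2+6=9 → 16/25 = 0.64000
Lowest is class '0' with precision = 0.5652.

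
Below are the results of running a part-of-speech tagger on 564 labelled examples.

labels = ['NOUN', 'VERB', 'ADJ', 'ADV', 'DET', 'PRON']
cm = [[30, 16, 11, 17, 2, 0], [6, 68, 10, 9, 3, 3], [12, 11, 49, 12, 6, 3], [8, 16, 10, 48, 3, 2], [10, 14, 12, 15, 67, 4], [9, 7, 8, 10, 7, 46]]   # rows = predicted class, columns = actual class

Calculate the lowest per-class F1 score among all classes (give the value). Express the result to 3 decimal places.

0.397

Per-class F1 score (2·TP/(2·TP+FP+FN)):
  NOUN: TP=30, FP=16+11+17+2+0=46, FN=6+12+8+10+9=45 → 60/151 = 0.3974
  VERB: TP=68, FP=6+10+9+3+3=31, FN=16+11+16+14+7=64 → 136/231 = 0.5887
  ADJ: TP=49, FP=12+11+12+6+3=44, FN=11+10+10+12+8=51 → 98/193 = 0.5078
  ADV: TP=48, FP=8+16+10+3+2=39, FN=17+9+12+15+10=63 → 96/198 = 0.4848
  DET: TP=67, FP=10+14+12+15+4=55, FN=2+3+6+3+7=21 → 134/210 = 0.6381
  PRON: TP=46, FP=9+7+8+10+7=41, FN=0+3+3+2+4=12 → 92/145 = 0.6345
Lowest is class 'NOUN' with F1 score = 0.397.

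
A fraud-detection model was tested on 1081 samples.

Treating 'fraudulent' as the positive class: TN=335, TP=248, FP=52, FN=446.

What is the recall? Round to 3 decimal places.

0.357

Recall = TP/(TP+FN) = 248/(248+446) = 248/694 = 0.357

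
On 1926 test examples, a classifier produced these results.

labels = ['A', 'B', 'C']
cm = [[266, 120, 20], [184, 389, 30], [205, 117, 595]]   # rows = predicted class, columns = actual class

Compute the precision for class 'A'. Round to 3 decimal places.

0.655

Treat 'A' as positive and all other classes as negative.
precision = TP/(TP+FP).
A: TP=266, FP=120+20=140 → 266/406 = 0.6552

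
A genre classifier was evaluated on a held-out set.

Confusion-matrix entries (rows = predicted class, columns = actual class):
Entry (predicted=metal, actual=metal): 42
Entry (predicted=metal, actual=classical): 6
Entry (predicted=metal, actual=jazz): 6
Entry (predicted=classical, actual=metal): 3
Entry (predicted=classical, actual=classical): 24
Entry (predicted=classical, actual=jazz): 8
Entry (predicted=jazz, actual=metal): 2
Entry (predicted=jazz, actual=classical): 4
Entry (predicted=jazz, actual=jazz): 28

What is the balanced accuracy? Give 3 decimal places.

Balanced accuracy = mean of per-class recall.
  metal: recall = 42/47 = 0.8936
  classical: recall = 24/34 = 0.7059
  jazz: recall = 28/42 = 0.6667
Mean = (0.8936 + 0.7059 + 0.6667) / 3 = 0.755

0.755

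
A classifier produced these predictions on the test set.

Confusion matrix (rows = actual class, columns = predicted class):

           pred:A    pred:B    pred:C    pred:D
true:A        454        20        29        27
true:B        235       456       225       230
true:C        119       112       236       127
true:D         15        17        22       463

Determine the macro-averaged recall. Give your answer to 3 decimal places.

0.637

Per-class recall (TP/(TP+FN)):
  A: TP=454, FN=20+29+27=76 → 454/530 = 0.8566
  B: TP=456, FN=235+225+230=690 → 456/1146 = 0.3979
  C: TP=236, FN=119+112+127=358 → 236/594 = 0.3973
  D: TP=463, FN=15+17+22=54 → 463/517 = 0.8956
Macro-recall = mean = (0.8566 + 0.3979 + 0.3973 + 0.8956) / 4 = 0.637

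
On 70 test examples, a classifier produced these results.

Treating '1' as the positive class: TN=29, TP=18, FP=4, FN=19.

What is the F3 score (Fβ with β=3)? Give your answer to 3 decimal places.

0.507

Fβ = (1+β²)·TP / ((1+β²)·TP + β²·FN + FP), with β²=9
= 10·18 / (10·18 + 9·19 + 4) = 0.507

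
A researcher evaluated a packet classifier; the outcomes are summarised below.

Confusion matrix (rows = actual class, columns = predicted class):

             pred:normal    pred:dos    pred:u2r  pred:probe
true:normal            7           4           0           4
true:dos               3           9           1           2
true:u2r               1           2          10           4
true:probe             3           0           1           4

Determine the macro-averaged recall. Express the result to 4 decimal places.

0.5387

Per-class recall (TP/(TP+FN)):
  normal: TP=7, FN=4+0+4=8 → 7/15 = 0.46667
  dos: TP=9, FN=3+1+2=6 → 9/15 = 0.60000
  u2r: TP=10, FN=1+2+4=7 → 10/17 = 0.58824
  probe: TP=4, FN=3+0+1=4 → 4/8 = 0.50000
Macro-recall = mean = (0.46667 + 0.60000 + 0.58824 + 0.50000) / 4 = 0.5387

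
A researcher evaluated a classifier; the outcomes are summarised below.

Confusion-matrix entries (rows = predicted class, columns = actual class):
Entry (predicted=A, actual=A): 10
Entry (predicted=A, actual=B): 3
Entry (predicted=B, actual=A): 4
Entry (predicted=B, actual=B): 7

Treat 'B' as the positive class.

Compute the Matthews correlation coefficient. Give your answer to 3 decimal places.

0.410

MCC = (TP·TN − FP·FN) / √((TP+FP)(TP+FN)(TN+FP)(TN+FN))
Numerator = 7·10 − 4·3 = 58
Denominator = √(11·10·14·13) = √20020 = 141.4920
MCC = 58 / 141.4920 = 0.410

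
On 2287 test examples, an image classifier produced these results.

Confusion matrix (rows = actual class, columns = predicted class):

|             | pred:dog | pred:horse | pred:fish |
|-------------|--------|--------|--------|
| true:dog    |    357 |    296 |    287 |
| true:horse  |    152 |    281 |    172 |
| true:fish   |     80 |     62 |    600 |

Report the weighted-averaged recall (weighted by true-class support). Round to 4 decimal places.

Per-class recall (TP/(TP+FN)):
  dog: TP=357, FN=296+287=583 → 357/940 = 0.37979
  horse: TP=281, FN=152+172=324 → 281/605 = 0.46446
  fish: TP=600, FN=80+62=142 → 600/742 = 0.80863
Weighted-recall = Σ (supportᵢ/N)·recallᵢ with N=2287: (940/2287)·0.37979 + (605/2287)·0.46446 + (742/2287)·0.80863 = 0.5413

0.5413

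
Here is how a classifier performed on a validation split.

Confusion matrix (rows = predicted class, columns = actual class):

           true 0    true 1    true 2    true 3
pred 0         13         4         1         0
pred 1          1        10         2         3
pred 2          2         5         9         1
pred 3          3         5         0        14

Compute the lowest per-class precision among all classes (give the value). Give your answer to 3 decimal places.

Per-class precision (TP/(TP+FP)):
  0: TP=13, FP=4+1+0=5 → 13/18 = 0.7222
  1: TP=10, FP=1+2+3=6 → 10/16 = 0.6250
  2: TP=9, FP=2+5+1=8 → 9/17 = 0.5294
  3: TP=14, FP=3+5+0=8 → 14/22 = 0.6364
Lowest is class '2' with precision = 0.529.

0.529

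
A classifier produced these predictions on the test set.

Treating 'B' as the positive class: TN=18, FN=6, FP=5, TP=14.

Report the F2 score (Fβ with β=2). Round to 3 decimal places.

0.707

Fβ = (1+β²)·TP / ((1+β²)·TP + β²·FN + FP), with β²=4
= 5·14 / (5·14 + 4·6 + 5) = 0.707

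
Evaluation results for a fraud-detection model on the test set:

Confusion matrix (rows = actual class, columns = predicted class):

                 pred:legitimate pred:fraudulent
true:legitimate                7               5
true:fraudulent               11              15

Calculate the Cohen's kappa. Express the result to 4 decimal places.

0.1412

Observed agreement pₒ = trace/N = 22/38 = 0.57895
Expected agreement pₑ = Σ (rowᵢ·colᵢ)/N² = (12·18 + 26·20)/38² = 0.50970
κ = (pₒ − pₑ)/(1 − pₑ) = (0.57895 − 0.50970)/(1 − 0.50970) = 0.1412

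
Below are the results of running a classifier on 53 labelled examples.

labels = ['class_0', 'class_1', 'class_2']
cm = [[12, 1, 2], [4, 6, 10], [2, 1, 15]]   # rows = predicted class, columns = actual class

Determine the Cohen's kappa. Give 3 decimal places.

Observed agreement pₒ = trace/N = 33/53 = 0.6226
Expected agreement pₑ = Σ (rowᵢ·colᵢ)/N² = (18·15 + 8·20 + 27·18)/53² = 0.3261
κ = (pₒ − pₑ)/(1 − pₑ) = (0.6226 − 0.3261)/(1 − 0.3261) = 0.440

0.440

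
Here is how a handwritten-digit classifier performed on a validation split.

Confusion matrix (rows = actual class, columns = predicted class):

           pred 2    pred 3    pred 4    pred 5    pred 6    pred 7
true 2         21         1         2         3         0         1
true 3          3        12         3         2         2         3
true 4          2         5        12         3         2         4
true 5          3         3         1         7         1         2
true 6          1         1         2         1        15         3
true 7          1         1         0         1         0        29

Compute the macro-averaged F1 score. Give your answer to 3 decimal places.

0.601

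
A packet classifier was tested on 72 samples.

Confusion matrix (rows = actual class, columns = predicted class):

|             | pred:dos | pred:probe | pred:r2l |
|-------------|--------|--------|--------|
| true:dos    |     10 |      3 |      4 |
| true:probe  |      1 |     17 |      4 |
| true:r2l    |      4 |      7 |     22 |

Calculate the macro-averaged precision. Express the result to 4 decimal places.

0.6765

Per-class precision (TP/(TP+FP)):
  dos: TP=10, FP=1+4=5 → 10/15 = 0.66667
  probe: TP=17, FP=3+7=10 → 17/27 = 0.62963
  r2l: TP=22, FP=4+4=8 → 22/30 = 0.73333
Macro-precision = mean = (0.66667 + 0.62963 + 0.73333) / 3 = 0.6765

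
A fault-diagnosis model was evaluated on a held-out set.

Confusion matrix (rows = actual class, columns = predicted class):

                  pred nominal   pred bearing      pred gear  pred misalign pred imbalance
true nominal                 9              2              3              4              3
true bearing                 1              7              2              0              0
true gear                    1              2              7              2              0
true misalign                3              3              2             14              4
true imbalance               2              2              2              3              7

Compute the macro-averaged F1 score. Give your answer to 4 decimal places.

0.5126

Per-class F1 score (2·TP/(2·TP+FP+FN)):
  nominal: TP=9, FP=1+1+3+2=7, FN=2+3+4+3=12 → 18/37 = 0.48649
  bearing: TP=7, FP=2+2+3+2=9, FN=1+2+0+0=3 → 14/26 = 0.53846
  gear: TP=7, FP=3+2+2+2=9, FN=1+2+2+0=5 → 14/28 = 0.50000
  misalign: TP=14, FP=4+0+2+3=9, FN=3+3+2+4=12 → 28/49 = 0.57143
  imbalance: TP=7, FP=3+0+0+4=7, FN=2+2+2+3=9 → 14/30 = 0.46667
Macro-F1 score = mean = (0.48649 + 0.53846 + 0.50000 + 0.57143 + 0.46667) / 5 = 0.5126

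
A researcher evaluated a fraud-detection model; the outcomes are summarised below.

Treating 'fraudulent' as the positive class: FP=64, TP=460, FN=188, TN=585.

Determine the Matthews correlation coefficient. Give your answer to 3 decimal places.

MCC = (TP·TN − FP·FN) / √((TP+FP)(TP+FN)(TN+FP)(TN+FN))
Numerator = 460·585 − 64·188 = 257068
Denominator = √(524·648·649·773) = √170345428704 = 412729.2438
MCC = 257068 / 412729.2438 = 0.623

0.623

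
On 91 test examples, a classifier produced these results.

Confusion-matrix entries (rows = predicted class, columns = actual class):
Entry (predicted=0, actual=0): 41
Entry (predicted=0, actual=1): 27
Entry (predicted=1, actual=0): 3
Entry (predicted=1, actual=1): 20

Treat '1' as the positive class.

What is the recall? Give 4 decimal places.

0.4255

Recall = TP/(TP+FN) = 20/(20+27) = 20/47 = 0.4255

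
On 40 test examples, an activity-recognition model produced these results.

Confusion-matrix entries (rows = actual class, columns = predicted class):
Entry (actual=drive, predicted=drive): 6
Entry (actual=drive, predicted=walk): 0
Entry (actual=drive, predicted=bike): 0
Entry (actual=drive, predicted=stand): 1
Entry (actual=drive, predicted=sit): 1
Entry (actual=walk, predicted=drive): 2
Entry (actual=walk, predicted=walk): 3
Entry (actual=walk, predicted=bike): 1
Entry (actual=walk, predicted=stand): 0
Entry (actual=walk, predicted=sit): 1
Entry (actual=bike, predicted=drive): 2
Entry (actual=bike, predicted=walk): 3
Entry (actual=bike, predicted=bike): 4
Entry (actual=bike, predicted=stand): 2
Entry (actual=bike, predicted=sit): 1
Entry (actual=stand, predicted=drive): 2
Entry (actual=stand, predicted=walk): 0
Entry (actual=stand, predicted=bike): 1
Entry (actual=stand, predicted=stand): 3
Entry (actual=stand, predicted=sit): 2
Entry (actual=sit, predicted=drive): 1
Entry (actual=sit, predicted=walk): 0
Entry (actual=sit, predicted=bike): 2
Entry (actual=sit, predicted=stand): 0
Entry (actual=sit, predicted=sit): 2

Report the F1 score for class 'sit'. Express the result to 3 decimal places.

F1 score = 2·TP/(2·TP+FP+FN).
sit: TP=2, FP=1+1+1+2=5, FN=1+0+2+0=3 → 4/12 = 0.3333

0.333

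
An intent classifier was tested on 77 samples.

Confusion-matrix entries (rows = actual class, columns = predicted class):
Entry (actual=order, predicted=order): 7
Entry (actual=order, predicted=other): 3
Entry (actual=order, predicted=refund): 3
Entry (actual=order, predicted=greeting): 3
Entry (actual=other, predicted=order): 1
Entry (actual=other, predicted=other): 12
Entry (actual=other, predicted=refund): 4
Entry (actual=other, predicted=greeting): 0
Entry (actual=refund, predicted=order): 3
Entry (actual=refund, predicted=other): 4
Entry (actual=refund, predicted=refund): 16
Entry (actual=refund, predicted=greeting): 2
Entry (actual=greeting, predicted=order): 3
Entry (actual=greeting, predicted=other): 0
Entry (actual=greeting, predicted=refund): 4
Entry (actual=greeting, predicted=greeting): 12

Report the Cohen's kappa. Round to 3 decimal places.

0.473

Observed agreement pₒ = trace/N = 47/77 = 0.6104
Expected agreement pₑ = Σ (rowᵢ·colᵢ)/N² = (16·14 + 17·19 + 25·27 + 19·17)/77² = 0.2606
κ = (pₒ − pₑ)/(1 − pₑ) = (0.6104 − 0.2606)/(1 − 0.2606) = 0.473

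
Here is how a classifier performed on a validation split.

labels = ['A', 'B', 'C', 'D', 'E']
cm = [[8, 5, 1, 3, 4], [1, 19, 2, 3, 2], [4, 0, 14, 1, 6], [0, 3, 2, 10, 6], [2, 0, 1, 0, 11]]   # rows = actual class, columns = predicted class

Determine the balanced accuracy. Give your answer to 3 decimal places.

Balanced accuracy = mean of per-class recall.
  A: recall = 8/21 = 0.3810
  B: recall = 19/27 = 0.7037
  C: recall = 14/25 = 0.5600
  D: recall = 10/21 = 0.4762
  E: recall = 11/14 = 0.7857
Mean = (0.3810 + 0.7037 + 0.5600 + 0.4762 + 0.7857) / 5 = 0.581

0.581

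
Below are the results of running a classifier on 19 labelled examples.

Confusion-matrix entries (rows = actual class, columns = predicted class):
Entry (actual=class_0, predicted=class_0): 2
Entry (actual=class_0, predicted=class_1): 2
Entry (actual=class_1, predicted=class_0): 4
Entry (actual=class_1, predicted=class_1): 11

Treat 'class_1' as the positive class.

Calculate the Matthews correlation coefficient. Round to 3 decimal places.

0.205

MCC = (TP·TN − FP·FN) / √((TP+FP)(TP+FN)(TN+FP)(TN+FN))
Numerator = 11·2 − 2·4 = 14
Denominator = √(13·15·4·6) = √4680 = 68.4105
MCC = 14 / 68.4105 = 0.205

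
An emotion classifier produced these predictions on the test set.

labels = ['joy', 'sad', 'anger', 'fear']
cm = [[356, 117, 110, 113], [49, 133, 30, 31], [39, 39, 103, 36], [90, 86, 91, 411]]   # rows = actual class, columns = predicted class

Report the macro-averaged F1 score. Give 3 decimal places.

0.508

Per-class F1 score (2·TP/(2·TP+FP+FN)):
  joy: TP=356, FP=49+39+90=178, FN=117+110+113=340 → 712/1230 = 0.5789
  sad: TP=133, FP=117+39+86=242, FN=49+30+31=110 → 266/618 = 0.4304
  anger: TP=103, FP=110+30+91=231, FN=39+39+36=114 → 206/551 = 0.3739
  fear: TP=411, FP=113+31+36=180, FN=90+86+91=267 → 822/1269 = 0.6478
Macro-F1 score = mean = (0.5789 + 0.4304 + 0.3739 + 0.6478) / 4 = 0.508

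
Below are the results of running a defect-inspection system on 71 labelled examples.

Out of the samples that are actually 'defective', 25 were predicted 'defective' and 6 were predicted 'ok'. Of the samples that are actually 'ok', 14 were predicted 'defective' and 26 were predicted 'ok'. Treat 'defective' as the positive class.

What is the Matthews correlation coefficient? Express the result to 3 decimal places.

0.455

MCC = (TP·TN − FP·FN) / √((TP+FP)(TP+FN)(TN+FP)(TN+FN))
Numerator = 25·26 − 14·6 = 566
Denominator = √(39·31·40·32) = √1547520 = 1243.9936
MCC = 566 / 1243.9936 = 0.455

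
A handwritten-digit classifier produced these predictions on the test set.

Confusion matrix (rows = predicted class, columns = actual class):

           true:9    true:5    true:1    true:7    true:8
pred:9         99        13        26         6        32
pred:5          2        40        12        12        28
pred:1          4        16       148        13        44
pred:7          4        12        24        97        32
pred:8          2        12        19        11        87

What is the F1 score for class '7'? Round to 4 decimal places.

One-vs-rest for '7': TP = diagonal; FP = other classes predicted '7'; FN = '7' predicted as other.
F1 score = 2·TP/(2·TP+FP+FN).
7: TP=97, FP=4+12+24+32=72, FN=6+12+13+11=42 → 194/308 = 0.62987

0.6299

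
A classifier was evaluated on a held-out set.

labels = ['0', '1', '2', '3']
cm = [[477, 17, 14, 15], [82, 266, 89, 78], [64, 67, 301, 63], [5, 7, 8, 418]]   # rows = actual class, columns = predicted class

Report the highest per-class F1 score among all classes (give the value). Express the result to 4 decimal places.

0.8288

Per-class F1 score (2·TP/(2·TP+FP+FN)):
  0: TP=477, FP=82+64+5=151, FN=17+14+15=46 → 954/1151 = 0.82884
  1: TP=266, FP=17+67+7=91, FN=82+89+78=249 → 532/872 = 0.61009
  2: TP=301, FP=14+89+8=111, FN=64+67+63=194 → 602/907 = 0.66373
  3: TP=418, FP=15+78+63=156, FN=5+7+8=20 → 836/1012 = 0.82609
Highest is class '0' with F1 score = 0.8288.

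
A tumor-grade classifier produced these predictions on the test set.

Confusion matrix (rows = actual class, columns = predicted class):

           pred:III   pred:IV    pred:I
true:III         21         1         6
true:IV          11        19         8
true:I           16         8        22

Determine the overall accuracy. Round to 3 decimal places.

Accuracy = trace / total = (21+19+22=62) / 112 = 62/112 = 0.554

0.554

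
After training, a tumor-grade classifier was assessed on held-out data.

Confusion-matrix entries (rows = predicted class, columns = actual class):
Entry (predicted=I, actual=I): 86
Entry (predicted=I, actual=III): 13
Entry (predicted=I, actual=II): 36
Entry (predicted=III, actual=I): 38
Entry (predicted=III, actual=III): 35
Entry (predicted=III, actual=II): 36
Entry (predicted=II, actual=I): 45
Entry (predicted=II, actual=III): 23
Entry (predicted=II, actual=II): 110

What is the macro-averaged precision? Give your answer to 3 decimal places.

Per-class precision (TP/(TP+FP)):
  I: TP=86, FP=13+36=49 → 86/135 = 0.6370
  III: TP=35, FP=38+36=74 → 35/109 = 0.3211
  II: TP=110, FP=45+23=68 → 110/178 = 0.6180
Macro-precision = mean = (0.6370 + 0.3211 + 0.6180) / 3 = 0.525

0.525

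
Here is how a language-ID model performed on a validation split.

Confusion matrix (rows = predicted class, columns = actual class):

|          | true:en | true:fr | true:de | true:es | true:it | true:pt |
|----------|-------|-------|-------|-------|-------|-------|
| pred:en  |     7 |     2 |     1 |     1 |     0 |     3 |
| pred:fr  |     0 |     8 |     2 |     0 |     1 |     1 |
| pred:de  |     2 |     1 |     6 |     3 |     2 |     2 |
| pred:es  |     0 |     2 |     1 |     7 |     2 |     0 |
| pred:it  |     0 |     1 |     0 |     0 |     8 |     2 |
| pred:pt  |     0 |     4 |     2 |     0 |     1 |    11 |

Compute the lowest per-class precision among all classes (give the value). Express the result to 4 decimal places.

0.3750

Per-class precision (TP/(TP+FP)):
  en: TP=7, FP=2+1+1+0+3=7 → 7/14 = 0.50000
  fr: TP=8, FP=0+2+0+1+1=4 → 8/12 = 0.66667
  de: TP=6, FP=2+1+3+2+2=10 → 6/16 = 0.37500
  es: TP=7, FP=0+2+1+2+0=5 → 7/12 = 0.58333
  it: TP=8, FP=0+1+0+0+2=3 → 8/11 = 0.72727
  pt: TP=11, FP=0+4+2+0+1=7 → 11/18 = 0.61111
Lowest is class 'de' with precision = 0.3750.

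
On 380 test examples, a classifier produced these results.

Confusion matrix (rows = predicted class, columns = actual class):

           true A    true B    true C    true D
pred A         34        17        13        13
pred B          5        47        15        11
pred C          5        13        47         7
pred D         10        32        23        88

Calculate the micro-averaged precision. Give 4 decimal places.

0.5684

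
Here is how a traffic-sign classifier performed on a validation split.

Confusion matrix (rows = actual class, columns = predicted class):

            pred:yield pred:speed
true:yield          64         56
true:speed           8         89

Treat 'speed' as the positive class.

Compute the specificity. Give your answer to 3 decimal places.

Specificity = TN/(TN+FP) = 64/(64+56) = 0.533

0.533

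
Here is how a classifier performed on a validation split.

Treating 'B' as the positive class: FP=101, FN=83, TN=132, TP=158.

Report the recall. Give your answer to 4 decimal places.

0.6556

Recall = TP/(TP+FN) = 158/(158+83) = 158/241 = 0.6556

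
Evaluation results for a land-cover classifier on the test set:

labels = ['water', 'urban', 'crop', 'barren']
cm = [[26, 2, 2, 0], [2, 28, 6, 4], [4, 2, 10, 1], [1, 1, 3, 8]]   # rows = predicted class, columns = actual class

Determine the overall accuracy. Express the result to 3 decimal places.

Accuracy = trace / total = (26+28+10+8=72) / 100 = 72/100 = 0.720

0.720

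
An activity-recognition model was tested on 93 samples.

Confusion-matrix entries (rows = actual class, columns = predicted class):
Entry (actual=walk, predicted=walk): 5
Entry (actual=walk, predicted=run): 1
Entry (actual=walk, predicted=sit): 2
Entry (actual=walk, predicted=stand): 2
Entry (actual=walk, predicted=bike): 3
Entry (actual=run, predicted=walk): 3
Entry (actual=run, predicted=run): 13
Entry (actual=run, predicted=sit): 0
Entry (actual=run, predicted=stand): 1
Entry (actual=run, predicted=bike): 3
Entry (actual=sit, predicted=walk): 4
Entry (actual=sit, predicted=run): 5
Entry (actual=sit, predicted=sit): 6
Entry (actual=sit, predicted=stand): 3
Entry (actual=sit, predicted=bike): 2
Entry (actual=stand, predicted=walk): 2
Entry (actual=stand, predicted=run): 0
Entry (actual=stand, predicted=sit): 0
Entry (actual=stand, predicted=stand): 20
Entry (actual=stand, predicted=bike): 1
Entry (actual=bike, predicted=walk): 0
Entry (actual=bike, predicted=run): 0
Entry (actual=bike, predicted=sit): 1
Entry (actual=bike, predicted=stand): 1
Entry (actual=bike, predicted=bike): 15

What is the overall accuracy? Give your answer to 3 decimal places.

Accuracy = trace / total = (5+13+6+20+15=59) / 93 = 59/93 = 0.634

0.634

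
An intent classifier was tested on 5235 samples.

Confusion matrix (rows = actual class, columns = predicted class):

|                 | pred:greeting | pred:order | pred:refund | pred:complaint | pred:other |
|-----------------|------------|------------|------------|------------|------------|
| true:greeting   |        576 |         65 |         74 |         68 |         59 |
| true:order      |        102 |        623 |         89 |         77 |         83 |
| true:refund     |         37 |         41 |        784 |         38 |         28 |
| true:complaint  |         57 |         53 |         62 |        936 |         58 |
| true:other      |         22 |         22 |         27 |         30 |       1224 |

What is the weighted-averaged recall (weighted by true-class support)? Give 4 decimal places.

0.7914

Per-class recall (TP/(TP+FN)):
  greeting: TP=576, FN=65+74+68+59=266 → 576/842 = 0.68409
  order: TP=623, FN=102+89+77+83=351 → 623/974 = 0.63963
  refund: TP=784, FN=37+41+38+28=144 → 784/928 = 0.84483
  complaint: TP=936, FN=57+53+62+58=230 → 936/1166 = 0.80274
  other: TP=1224, FN=22+22+27+30=101 → 1224/1325 = 0.92377
Weighted-recall = Σ (supportᵢ/N)·recallᵢ with N=5235: (842/5235)·0.68409 + (974/5235)·0.63963 + (928/5235)·0.84483 + (1166/5235)·0.80274 + (1325/5235)·0.92377 = 0.7914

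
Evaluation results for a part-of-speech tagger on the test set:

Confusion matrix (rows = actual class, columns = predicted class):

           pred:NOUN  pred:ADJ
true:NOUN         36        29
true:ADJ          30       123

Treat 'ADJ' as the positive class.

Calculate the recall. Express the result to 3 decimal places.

0.804

Recall = TP/(TP+FN) = 123/(123+30) = 123/153 = 0.804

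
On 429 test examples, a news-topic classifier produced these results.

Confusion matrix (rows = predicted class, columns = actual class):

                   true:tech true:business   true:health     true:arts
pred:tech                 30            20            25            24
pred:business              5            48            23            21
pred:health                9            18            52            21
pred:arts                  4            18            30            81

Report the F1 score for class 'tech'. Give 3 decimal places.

0.408

One-vs-rest for 'tech': TP = diagonal; FP = other classes predicted 'tech'; FN = 'tech' predicted as other.
F1 score = 2·TP/(2·TP+FP+FN).
tech: TP=30, FP=20+25+24=69, FN=5+9+4=18 → 60/147 = 0.4082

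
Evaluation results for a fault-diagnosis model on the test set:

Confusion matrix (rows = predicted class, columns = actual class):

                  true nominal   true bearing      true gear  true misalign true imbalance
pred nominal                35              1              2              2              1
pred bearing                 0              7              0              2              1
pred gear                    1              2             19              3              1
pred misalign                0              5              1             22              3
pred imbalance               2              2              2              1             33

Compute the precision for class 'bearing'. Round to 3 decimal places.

0.700

precision = TP/(TP+FP).
bearing: TP=7, FP=0+0+2+1=3 → 7/10 = 0.7000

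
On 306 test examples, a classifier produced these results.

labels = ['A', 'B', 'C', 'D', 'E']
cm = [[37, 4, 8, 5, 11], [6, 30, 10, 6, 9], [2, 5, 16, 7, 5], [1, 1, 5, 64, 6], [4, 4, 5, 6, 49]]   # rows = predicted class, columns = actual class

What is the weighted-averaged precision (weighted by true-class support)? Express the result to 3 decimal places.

0.657

Per-class precision (TP/(TP+FP)):
  A: TP=37, FP=4+8+5+11=28 → 37/65 = 0.5692
  B: TP=30, FP=6+10+6+9=31 → 30/61 = 0.4918
  C: TP=16, FP=2+5+7+5=19 → 16/35 = 0.4571
  D: TP=64, FP=1+1+5+6=13 → 64/77 = 0.8312
  E: TP=49, FP=4+4+5+6=19 → 49/68 = 0.7206
Weighted-precision = Σ (supportᵢ/N)·precisionᵢ with N=306: (50/306)·0.5692 + (44/306)·0.4918 + (44/306)·0.4571 + (88/306)·0.8312 + (80/306)·0.7206 = 0.657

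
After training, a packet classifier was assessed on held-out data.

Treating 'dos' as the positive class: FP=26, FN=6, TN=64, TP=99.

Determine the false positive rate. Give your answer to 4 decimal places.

0.2889

FPR = FP/(FP+TN) = 26/(26+64) = 0.2889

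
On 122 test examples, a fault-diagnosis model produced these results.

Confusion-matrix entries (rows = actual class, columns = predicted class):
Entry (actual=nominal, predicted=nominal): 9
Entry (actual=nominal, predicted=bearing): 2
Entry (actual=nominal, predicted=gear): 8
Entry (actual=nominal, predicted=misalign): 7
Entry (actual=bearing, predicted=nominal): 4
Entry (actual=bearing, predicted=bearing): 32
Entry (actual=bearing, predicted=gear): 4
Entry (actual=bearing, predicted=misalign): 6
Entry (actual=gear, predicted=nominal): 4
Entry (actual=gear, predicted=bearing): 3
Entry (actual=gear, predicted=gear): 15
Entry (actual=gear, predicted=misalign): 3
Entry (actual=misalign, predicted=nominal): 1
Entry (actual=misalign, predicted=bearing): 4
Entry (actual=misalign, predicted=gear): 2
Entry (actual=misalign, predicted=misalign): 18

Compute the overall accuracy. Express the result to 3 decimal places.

Accuracy = trace / total = (9+32+15+18=74) / 122 = 74/122 = 0.607

0.607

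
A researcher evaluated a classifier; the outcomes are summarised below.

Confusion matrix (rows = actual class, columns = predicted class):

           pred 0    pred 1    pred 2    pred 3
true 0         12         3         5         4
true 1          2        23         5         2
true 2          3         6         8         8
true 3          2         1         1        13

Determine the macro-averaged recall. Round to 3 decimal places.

0.576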